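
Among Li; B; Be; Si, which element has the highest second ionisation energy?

Consider each +1 ion: Li⁺ is the bare [He] core; B⁺ still has 2 valence electrons; Be⁺ still has 1 valence electron; Si⁺ still has 3 valence electrons.
Pulling an electron out of a noble-gas core costs far more than removing a remaining valence electron, so Li sits at the high end of IE_2.
Valence configurations: B⁺ [He]2s², Be⁺ [He]2s¹, Si⁺ [Ne]3s²3p¹.
The numbers (kJ/mol): Li 7298, B 2427, Be 1757, Si 1577.
Overall IE_2 order: Si < Be < B < Li.

Li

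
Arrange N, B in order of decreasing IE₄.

B > N

Consider each +3 ion: N³⁺ still has 2 valence electrons; B³⁺ is the bare [He] core.
Breaking into a closed-shell core is much more expensive than removing a leftover valence electron — B has the largest IE_4 here.
Tabulated IE_4 (kJ/mol): N 7475, B 25026.
So the fourth ionization energies run N < B.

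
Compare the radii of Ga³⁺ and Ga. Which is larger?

Ga

Forming Ga³⁺ removes 3 electrons from Ga. Fewer electrons for the same nuclear charge means less shielding and a higher Z_eff on the remaining electrons, and for main-group metals the entire outer shell is lost.
A cation is smaller than its parent atom: Ga³⁺ < Ga.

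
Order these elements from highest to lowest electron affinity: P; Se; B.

Se > P > B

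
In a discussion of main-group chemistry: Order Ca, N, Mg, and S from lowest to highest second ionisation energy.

After 1 electron has been removed, what remains? Ca⁺ still has 1 valence electron; N⁺ still has 4 valence electrons; Mg⁺ still has 1 valence electron; S⁺ still has 5 valence electrons.
All are still removing valence electrons, so compare the +1 ions as you would atoms: IE_2 generally rises across a period (higher Z_eff) and falls down a group (larger shell), subject to the usual subshell exceptions.
Valence configurations: Ca⁺ [Ar]4s¹, N⁺ [He]2s²2p², Mg⁺ [Ne]3s¹, S⁺ [Ne]3s²3p³.
Tabulated IE_2 (kJ/mol): Ca 1145, N 2856, Mg 1451, S 2252.
So the second ionization energies run Ca < Mg < S < N.

Ca < Mg < S < N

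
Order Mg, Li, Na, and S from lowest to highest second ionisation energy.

Mg < S < Na < Li

The second ionization energy removes an electron from the +1 ion. For each element: Mg⁺ still has 1 valence electron; Li⁺ is the bare [He] core; Na⁺ is the bare [Ne] core; S⁺ still has 5 valence electrons.
Core electrons are held far more tightly than valence electrons, so Na and Li top the IE_2 order.
Valence configurations: Mg⁺ [Ne]3s¹, S⁺ [Ne]3s²3p³.
Tabulated IE_2 (kJ/mol): Mg 1451, Li 7298, Na 4562, S 2252.
Putting it together, IE_2: Mg < S < Na < Li.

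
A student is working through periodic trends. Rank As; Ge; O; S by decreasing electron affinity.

Adding an electron releases more energy for atoms nearer the top right (short of the noble gases).
Neither a single period nor a single group — weigh both effects.
Ge > As: this pair runs against the simple trend — see the exception note.
O > Ge: both effects reinforce here, so O is clearly the higher of the two.
S > O: this pair runs against the simple trend — see the exception note.
Note the exception: Ge has a higher electron affinity than As, contrary to the simple trend — adding an electron to As's half-filled 4p³ is unfavourable, so Ge (4p²) has the more exothermic EA.
Note the exception: S has a higher electron affinity than O, contrary to the simple trend — the compact 2p subshell of O repels the added electron more than S's larger 3p does.
Approximate values (kJ/mol): O 141, S 200, Ge 119, As 78.
So from highest to lowest: S > O > Ge > As.

S > O > Ge > As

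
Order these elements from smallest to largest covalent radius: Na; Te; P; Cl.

Cl < P < Te < Na

Na is in period 3, group 1; P is in period 3, group 15; Cl is in period 3, group 17; Te is in period 5, group 16.
Radius decreases left→right (rising Z_eff, same n) and increases top→bottom (higher n).
These span different periods and groups, so the two trends combine.
P > Cl: both are in period 3; the period trend gives P the larger value.
Te > P: the two effects oppose for this pair; the down-group effect wins (136 vs 111 pm).
Na > Te: the two effects oppose for this pair; the across-period effect wins (155 vs 136 pm).
Tabulated atomic radius (pm): Na 155, P 111, Cl 99, Te 136.
So from smallest to largest: Cl < P < Te < Na.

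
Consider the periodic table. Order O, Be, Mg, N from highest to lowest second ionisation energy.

O, N, Be, Mg

After 1 electron has been removed, what remains? O⁺ still has 5 valence electrons; Be⁺ still has 1 valence electron; Mg⁺ still has 1 valence electron; N⁺ still has 4 valence electrons.
All are still removing valence electrons, so compare the +1 ions as you would atoms: IE_2 generally rises across a period (higher Z_eff) and falls down a group (larger shell), subject to the usual subshell exceptions.
Valence configurations: O⁺ [He]2s²2p³, Be⁺ [He]2s¹, Mg⁺ [Ne]3s¹, N⁺ [He]2s²2p².
Approximate IE_2 values (kJ/mol): O 3388, Be 1757, Mg 1451, N 2856.
Hence IE_2: Mg < Be < N < O.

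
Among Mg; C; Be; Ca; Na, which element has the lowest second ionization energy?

Ca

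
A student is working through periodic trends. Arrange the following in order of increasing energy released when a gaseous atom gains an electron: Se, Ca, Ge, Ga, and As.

Ca < Ga < As < Ge < Se

Atoms with high Z_eff and room in the valence shell (especially the halogens) have the most exothermic electron affinities.
All lie in period 4; the across-period trend (electron affinity increases left to right) applies, with the exception below.
Note the exception: Ge has a higher electron affinity than As, contrary to the simple trend — adding an electron to As's half-filled 4p³ is unfavourable, so Ge (4p²) has the more exothermic EA.
Approximate values (kJ/mol): Ca 2, Ga 29, Ge 119, As 78, Se 195.
So from lowest to highest: Ca < Ga < As < Ge < Se.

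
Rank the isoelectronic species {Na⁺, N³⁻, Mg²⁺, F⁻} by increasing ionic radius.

Mg²⁺ < Na⁺ < F⁻ < N³⁻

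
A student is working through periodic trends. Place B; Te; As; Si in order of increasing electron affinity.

B is in period 2, group 13; Si is in period 3, group 14; As is in period 4, group 15; Te is in period 5, group 16.
EA tends to increase across a period and decrease down a group, though the pattern is less regular than for IE or radius.
These sit on a diagonal, where the across-period and down-group effects partly cancel.
As > B: period and group pull opposite ways; the across-period shift dominates (78 vs 27 kJ/mol).
Si > As: the two effects oppose for this pair; the down-group effect wins (134 vs 78 kJ/mol).
Te > Si: period and group pull opposite ways; the across-period shift dominates (190 vs 134 kJ/mol).
For reference (kJ/mol): B 27, Si 134, As 78, Te 190.
So from lowest to highest: B < As < Si < Te.

B < As < Si < Te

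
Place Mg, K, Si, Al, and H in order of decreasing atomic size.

K, Mg, Al, Si, H

H is in period 1, group 1; Mg is in period 3, group 2; Al is in period 3, group 13; Si is in period 3, group 14; K is in period 4, group 1.
Across a period the added protons contract the valence shell; down a group each new principal shell makes the atom larger.
Here both period and group differ, so the two effects have to be weighed against each other.
Si > H: period and group pull opposite ways; the down-group shift dominates (116 vs 32 pm).
Al > Si: Al lies to the left of Si in period 3, so the across-period effect alone puts Al larger.
Mg > Al: Mg lies to the left of Al in period 3, so the across-period effect alone puts Mg larger.
K > Mg: both effects reinforce here, so K is clearly the larger of the two.
Tabulated atomic radius (pm): H 32, Mg 139, Al 126, Si 116, K 196.
So from largest to smallest: K > Mg > Al > Si > H.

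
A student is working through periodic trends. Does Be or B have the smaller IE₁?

Be is in period 2, group 2; B is in period 2, group 13.
IE₁ increases left→right with effective nuclear charge and decreases top→bottom as the valence shell moves farther out.
All lie in period 2; the across-period trend (first ionization energy increases left to right) applies, with the exception below.
Note the exception: Be has a higher first ionization energy than B, contrary to the simple trend — removing B's lone 2p electron is easier than breaking Be's filled 2s².
Tabulated first ionization energy (kJ/mol): Be 900, B 801.
So B has the smaller IE₁ (B < Be).

B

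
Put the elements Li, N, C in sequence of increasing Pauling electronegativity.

Li is in period 2, group 1; C is in period 2, group 14; N is in period 2, group 15.
Electronegativity increases across a period and decreases down a group, tracking effective nuclear charge and atomic size.
All lie in period 2, so electronegativity increases left to right.
So from lowest to highest: Li < C < N.

Li, C, N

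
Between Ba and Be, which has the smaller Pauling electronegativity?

Ba

Atoms toward the upper right of the periodic table pull bonding electrons most strongly.
All are in group 2, so electronegativity increases up the group.
So Ba has the smaller Pauling electronegativity (Ba < Be).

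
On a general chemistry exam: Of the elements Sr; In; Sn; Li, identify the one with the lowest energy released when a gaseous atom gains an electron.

Sr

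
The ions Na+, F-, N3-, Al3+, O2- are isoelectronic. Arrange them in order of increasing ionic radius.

Al3+ < Na+ < F- < O2- < N3-

All of these have 10 electrons, so size is governed by nuclear charge alone: the more protons, the stronger the pull on the same electron cloud, and the smaller the ion.
Nuclear charges: Al3+ (Z=13), Na+ (Z=11), F- (Z=9), O2- (Z=8), N3- (Z=7).
Smallest to largest: Al3+ < Na+ < F- < O2- < N3-.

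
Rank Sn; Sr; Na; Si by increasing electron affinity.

Sr < Na < Sn < Si

Na is in period 3, group 1; Si is in period 3, group 14; Sr is in period 5, group 2; Sn is in period 5, group 14.
Atoms with high Z_eff and room in the valence shell (especially the halogens) have the most exothermic electron affinities.
Neither a single period nor a single group — weigh both effects.
Na > Sr: period and group pull opposite ways; the down-group shift dominates (53 vs 5 kJ/mol).
Sn > Na: the two effects oppose for this pair; the across-period effect wins (107 vs 53 kJ/mol).
Si > Sn: Si sits above Sn in group 14, so the down-group effect alone puts Si higher.
Approximate values (kJ/mol): Na 53, Si 134, Sr 5, Sn 107.
So from lowest to highest: Sr < Na < Sn < Si.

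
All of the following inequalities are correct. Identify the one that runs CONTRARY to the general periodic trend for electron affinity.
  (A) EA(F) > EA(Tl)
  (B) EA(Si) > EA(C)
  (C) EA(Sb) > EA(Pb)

(B)

The general trend: electron affinity increases across a period and decreases down a group.
(A) F (period 2, group 17) vs Tl (period 6, group 13): the stated order agrees with the simple trend.
(B) Si (period 3, group 14) vs C (period 2, group 14): the stated order contradicts the simple trend.
(C) Sb (period 5, group 15) vs Pb (period 6, group 14): the stated order agrees with the simple trend.
The exception is (B): Si's larger, more diffuse 3p orbitals accept an added electron slightly more readily than C's compact 2p.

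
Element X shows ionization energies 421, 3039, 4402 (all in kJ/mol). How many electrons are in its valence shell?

1

Look for the largest jump between consecutive ionization energies: IE2/IE1 ≈ 7.2, far larger than any earlier ratio.
That jump marks the point where a core electron is being removed. So the atom has 1 valence electron.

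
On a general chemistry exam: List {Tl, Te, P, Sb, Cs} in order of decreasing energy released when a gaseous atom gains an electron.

Te > Sb > P > Cs > Tl

P is in period 3, group 15; Sb is in period 5, group 15; Te is in period 5, group 16; Cs is in period 6, group 1; Tl is in period 6, group 13.
EA tends to increase across a period and decrease down a group, though the pattern is less regular than for IE or radius.
These span different periods and groups, so the two trends combine.
Cs > Tl: this pair runs against the simple trend — see the exception note.
P > Cs: both effects reinforce here, so P is clearly the higher of the two.
Sb > P: this pair runs against the simple trend — see the exception note.
Te > Sb: both are in period 5; the period trend gives Te the larger value.
Note the exception: Cs has a higher electron affinity than Tl, contrary to the simple trend — Tl's ns²np¹ configuration gives only a small electron affinity — the sparsely filled np subshell binds an added electron weakly.
Note the exception: Sb has a higher electron affinity than P, contrary to the simple trend — both are half-filled np³, but the pairing/repulsion penalty for the added electron shrinks as the p orbitals become larger and more diffuse down the group, and for Sb that outweighs the weaker nuclear attraction.
Approximate values (kJ/mol): P 72, Sb 103, Te 190, Cs 46, Tl 19.
So from highest to lowest: Te > Sb > P > Cs > Tl.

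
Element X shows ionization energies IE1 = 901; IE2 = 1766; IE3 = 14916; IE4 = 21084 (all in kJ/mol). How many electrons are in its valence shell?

2

Look for the largest jump between consecutive ionization energies: IE3/IE2 ≈ 8.4, far larger than any earlier ratio.
That jump marks the point where a core electron is being removed. So the atom has 2 valence electrons.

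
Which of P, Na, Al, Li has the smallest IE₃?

Al

Consider each +2 ion: P²⁺ still has 3 valence electrons; Na²⁺ is already 1 electron into the core; Al²⁺ still has 1 valence electron; Li²⁺ is already 1 electron into the core.
Core electrons are held far more tightly than valence electrons, so Na and Li top the IE_3 order.
Valence configurations: P²⁺ [Ne]3s²3p¹, Al²⁺ [Ne]3s¹.
Tabulated IE_3 (kJ/mol): P 2914, Na 6910, Al 2745, Li 11815.
Putting it together, IE_3: Al < P < Na < Li.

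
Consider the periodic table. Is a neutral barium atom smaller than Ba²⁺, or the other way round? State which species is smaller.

Ba²⁺

Forming Ba²⁺ removes 2 electrons from Ba. Fewer electrons for the same nuclear charge means less shielding and a higher Z_eff on the remaining electrons, and for main-group metals the entire outer shell is lost.
A cation is smaller than its parent atom: Ba²⁺ < Ba.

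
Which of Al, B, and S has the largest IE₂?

B

After 1 electron has been removed, what remains? Al⁺ still has 2 valence electrons; B⁺ still has 2 valence electrons; S⁺ still has 5 valence electrons.
All are still removing valence electrons, so compare the +1 ions as you would atoms: IE_2 generally rises across a period (higher Z_eff) and falls down a group (larger shell), subject to the usual subshell exceptions.
Valence configurations: Al⁺ [Ne]3s², B⁺ [He]2s², S⁺ [Ne]3s²3p³.
Approximate IE_2 values (kJ/mol): Al 1817, B 2427, S 2252.
Putting it together, IE_2: Al < S < B.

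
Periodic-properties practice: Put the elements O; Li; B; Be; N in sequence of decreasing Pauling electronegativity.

O > N > B > Be > Li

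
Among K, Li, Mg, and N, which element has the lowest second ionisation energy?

The second ionization energy removes an electron from the +1 ion. For each element: K⁺ is the bare [Ar] core; Li⁺ is the bare [He] core; Mg⁺ still has 1 valence electron; N⁺ still has 4 valence electrons.
Pulling an electron out of a noble-gas core costs far more than removing a remaining valence electron, so K and Li sit at the high end of IE_2.
Valence configurations: Mg⁺ [Ne]3s¹, N⁺ [He]2s²2p².
Tabulated IE_2 (kJ/mol): K 3052, Li 7298, Mg 1451, N 2856.
Putting it together, IE_2: Mg < N < K < Li.

Mg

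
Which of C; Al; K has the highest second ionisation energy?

Consider each +1 ion: C⁺ still has 3 valence electrons; Al⁺ still has 2 valence electrons; K⁺ is the bare [Ar] core.
Breaking into a closed-shell core is much more expensive than removing a leftover valence electron — K has the largest IE_2 here.
Valence configurations: C⁺ [He]2s²2p¹, Al⁺ [Ne]3s².
The numbers (kJ/mol): C 2353, Al 1817, K 3052.
Hence IE_2: Al < C < K.

K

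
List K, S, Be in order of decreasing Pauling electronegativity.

S > Be > K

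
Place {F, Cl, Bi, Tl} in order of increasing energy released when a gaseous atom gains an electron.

Tl < Bi < F < Cl

F is in period 2, group 17; Cl is in period 3, group 17; Tl is in period 6, group 13; Bi is in period 6, group 15.
EA tends to increase across a period and decrease down a group, though the pattern is less regular than for IE or radius.
Here both period and group differ, so the two effects have to be weighed against each other.
Bi > Tl: Bi lies to the right of Tl in period 6, so the across-period effect alone puts Bi higher.
F > Bi: relative to Bi, both the across-period and down-group shifts push F's electron affinity up.
Cl > F: this pair runs against the simple trend — see the exception note.
Note the exception: Cl has a higher electron affinity than F, contrary to the simple trend — F's small 2p subshell makes the incoming electron feel strong e⁻–e⁻ repulsion, so Cl actually releases more energy on gaining an electron.
Tabulated electron affinity (kJ/mol): F 328, Cl 349, Tl 19, Bi 91.
So from lowest to highest: Tl < Bi < F < Cl.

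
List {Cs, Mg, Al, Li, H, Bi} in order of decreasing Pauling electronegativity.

H > Bi > Al > Mg > Li > Cs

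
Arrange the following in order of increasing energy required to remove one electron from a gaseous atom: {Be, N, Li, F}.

Li < Be < N < F

Li is in period 2, group 1; Be is in period 2, group 2; N is in period 2, group 15; F is in period 2, group 17.
First ionization energy rises across a period (greater Z_eff holds electrons more tightly) and falls down a group (valence electrons are farther from the nucleus).
All lie in period 2, so first ionization energy increases left to right.
So from lowest to highest: Li < Be < N < F.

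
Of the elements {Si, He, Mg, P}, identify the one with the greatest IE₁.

He is in period 1, group 18; Mg is in period 3, group 2; Si is in period 3, group 14; P is in period 3, group 15.
Removing the outermost electron gets harder across a period and easier down a group.
These span different periods and groups, so the two trends combine.
Si > Mg: both are in period 3; the period trend gives Si the larger value.
P > Si: P lies to the right of Si in period 3, so the across-period effect alone puts P higher.
He > P: relative to P, both the across-period and down-group shifts push He's first ionization energy up.
Approximate values (kJ/mol): He 2372, Mg 738, Si 786, P 1012.
The greatest IE₁ among these belongs to He.

He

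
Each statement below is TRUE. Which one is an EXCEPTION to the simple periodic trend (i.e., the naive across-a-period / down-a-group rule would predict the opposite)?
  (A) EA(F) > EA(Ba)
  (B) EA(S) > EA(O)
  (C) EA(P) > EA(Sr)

(B)

The general trend: electron affinity increases across a period and decreases down a group.
(A) F (period 2, group 17) vs Ba (period 6, group 2): the stated order agrees with the simple trend.
(B) S (period 3, group 16) vs O (period 2, group 16): the stated order contradicts the simple trend.
(C) P (period 3, group 15) vs Sr (period 5, group 2): the stated order agrees with the simple trend.
The exception is (B): the compact 2p subshell of O repels the added electron more than S's larger 3p does.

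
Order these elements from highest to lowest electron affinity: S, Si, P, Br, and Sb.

EA tends to increase across a period and decrease down a group, though the pattern is less regular than for IE or radius.
Neither a single period nor a single group — weigh both effects.
Sb > P: this pair runs against the simple trend — see the exception note.
Si > Sb: period and group pull opposite ways; the down-group shift dominates (134 vs 103 kJ/mol).
S > Si: S lies to the right of Si in period 3, so the across-period effect alone puts S higher.
Br > S: period and group pull opposite ways; the across-period shift dominates (325 vs 200 kJ/mol).
Note the exception: Sb has a higher electron affinity than P, contrary to the simple trend — both are half-filled np³, but the pairing/repulsion penalty for the added electron shrinks as the p orbitals become larger and more diffuse down the group, and for Sb that outweighs the weaker nuclear attraction.
Note the exception: Si has a higher electron affinity than P, contrary to the simple trend — adding an electron to P's half-filled 3p³ is unfavourable, so Si (3p²) has the more exothermic EA.
For reference (kJ/mol): Si 134, P 72, S 200, Br 325, Sb 103.
So from highest to lowest: Br > S > Si > Sb > P.

Br > S > Si > Sb > P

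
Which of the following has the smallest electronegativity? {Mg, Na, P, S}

Na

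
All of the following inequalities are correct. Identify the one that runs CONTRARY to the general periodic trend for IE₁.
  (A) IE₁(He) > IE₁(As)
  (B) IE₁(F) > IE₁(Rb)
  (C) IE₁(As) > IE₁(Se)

The general trend: IE₁ increases across a period and decreases down a group.
(A) He (period 1, group 18) vs As (period 4, group 15): the stated order agrees with the simple trend.
(B) F (period 2, group 17) vs Rb (period 5, group 1): the stated order agrees with the simple trend.
(C) As (period 4, group 15) vs Se (period 4, group 16): the stated order contradicts the simple trend.
The exception is (C): Se (4p⁴) ionizes more easily than half-filled As (4p³).

(C)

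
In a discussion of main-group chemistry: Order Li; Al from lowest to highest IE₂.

The second ionization energy removes an electron from the +1 ion. For each element: Li⁺ is the bare [He] core; Al⁺ still has 2 valence electrons.
Pulling an electron out of a noble-gas core costs far more than removing a remaining valence electron, so Li sits at the high end of IE_2.
Tabulated IE_2 (kJ/mol): Li 7298, Al 1817.
Putting it together, IE_2: Al < Li.

Al < Li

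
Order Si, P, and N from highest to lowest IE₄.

N, P, Si

After 3 electrons have been removed, what remains? Si³⁺ still has 1 valence electron; P³⁺ still has 2 valence electrons; N³⁺ still has 2 valence electrons.
All are still removing valence electrons, so compare the +3 ions as you would atoms: IE_4 generally rises across a period (higher Z_eff) and falls down a group (larger shell), subject to the usual subshell exceptions.
Valence configurations: Si³⁺ [Ne]3s¹, P³⁺ [Ne]3s², N³⁺ [He]2s².
Tabulated IE_4 (kJ/mol): Si 4356, P 4964, N 7475.
So the fourth ionization energies run Si < P < N.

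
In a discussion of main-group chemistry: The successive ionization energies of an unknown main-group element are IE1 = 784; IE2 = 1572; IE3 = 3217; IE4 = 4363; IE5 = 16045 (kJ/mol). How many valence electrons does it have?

Look for the largest jump between consecutive ionization energies: IE5/IE4 ≈ 3.7, far larger than any earlier ratio.
That jump marks the point where a core electron is being removed. So the atom has 4 valence electrons.

4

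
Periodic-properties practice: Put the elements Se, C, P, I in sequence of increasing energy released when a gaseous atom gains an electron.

P, C, Se, I

C is in period 2, group 14; P is in period 3, group 15; Se is in period 4, group 16; I is in period 5, group 17.
Atoms with high Z_eff and room in the valence shell (especially the halogens) have the most exothermic electron affinities.
A diagonal step moves right (one effect) and down (the opposite effect) at once.
C > P: period and group pull opposite ways; the down-group shift dominates (122 vs 72 kJ/mol).
Se > C: period and group pull opposite ways; the across-period shift dominates (195 vs 122 kJ/mol).
I > Se: period and group pull opposite ways; the across-period shift dominates (295 vs 195 kJ/mol).
For reference (kJ/mol): C 122, P 72, Se 195, I 295.
So from lowest to highest: P < C < Se < I.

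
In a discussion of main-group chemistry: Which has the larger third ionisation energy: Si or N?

N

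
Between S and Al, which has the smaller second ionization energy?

Al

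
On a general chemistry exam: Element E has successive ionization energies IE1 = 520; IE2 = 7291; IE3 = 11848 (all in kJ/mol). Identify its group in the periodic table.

Look for the largest jump between consecutive ionization energies: IE2/IE1 ≈ 14.0, far larger than any earlier ratio.
That jump marks the point where a core electron is being removed. So the atom has 1 valence electron.
A main-group element with 1 valence electron is in group 1.

Group 1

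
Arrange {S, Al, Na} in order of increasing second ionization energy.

Consider each +1 ion: S⁺ still has 5 valence electrons; Al⁺ still has 2 valence electrons; Na⁺ is the bare [Ne] core.
Core electrons are held far more tightly than valence electrons, so Na tops the IE_2 order.
Valence configurations: S⁺ [Ne]3s²3p³, Al⁺ [Ne]3s².
Approximate IE_2 values (kJ/mol): S 2252, Al 1817, Na 4562.
Overall IE_2 order: Al < S < Na.

Al < S < Na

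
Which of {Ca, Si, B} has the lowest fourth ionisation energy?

Si

Consider each +3 ion: Ca³⁺ is already 1 electron into the core; Si³⁺ still has 1 valence electron; B³⁺ is the bare [He] core.
Core electrons are held far more tightly than valence electrons, so Ca and B top the IE_4 order.
Tabulated IE_4 (kJ/mol): Ca 6491, Si 4356, B 25026.
Hence IE_4: Si < Ca < B.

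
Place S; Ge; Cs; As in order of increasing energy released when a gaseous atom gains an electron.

Cs, As, Ge, S

S is in period 3, group 16; Ge is in period 4, group 14; As is in period 4, group 15; Cs is in period 6, group 1.
Electron affinity generally becomes more exothermic across a period toward the halogens and less exothermic down a group.
Here both period and group differ, so the two effects have to be weighed against each other.
As > Cs: both effects reinforce here, so As is clearly the higher of the two.
Ge > As: this pair runs against the simple trend — see the exception note.
S > Ge: relative to Ge, both the across-period and down-group shifts push S's electron affinity up.
Note the exception: Ge has a higher electron affinity than As, contrary to the simple trend — adding an electron to As's half-filled 4p³ is unfavourable, so Ge (4p²) has the more exothermic EA.
For reference (kJ/mol): S 200, Ge 119, As 78, Cs 46.
So from lowest to highest: Cs < As < Ge < S.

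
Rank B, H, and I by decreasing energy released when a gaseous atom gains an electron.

I > H > B

H is in period 1, group 1; B is in period 2, group 13; I is in period 5, group 17.
Atoms with high Z_eff and room in the valence shell (especially the halogens) have the most exothermic electron affinities.
Here both period and group differ, so the two effects have to be weighed against each other.
H > B: period and group pull opposite ways; the down-group shift dominates (73 vs 27 kJ/mol).
I > H: period and group pull opposite ways; the across-period shift dominates (295 vs 73 kJ/mol).
Approximate values (kJ/mol): H 73, B 27, I 295.
So from highest to lowest: I > H > B.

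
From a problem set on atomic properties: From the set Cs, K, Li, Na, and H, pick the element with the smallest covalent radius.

H

H is in period 1, group 1; Li is in period 2, group 1; Na is in period 3, group 1; K is in period 4, group 1; Cs is in period 6, group 1.
Across a period the added protons contract the valence shell; down a group each new principal shell makes the atom larger.
All are in group 1, so atomic radius increases down the group.
The smallest covalent radius among these belongs to H.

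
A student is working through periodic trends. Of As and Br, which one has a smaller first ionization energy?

IE₁ increases left→right with effective nuclear charge and decreases top→bottom as the valence shell moves farther out.
All lie in period 4, so first ionization energy increases left to right.
So As has the smaller first ionization energy (As < Br).

As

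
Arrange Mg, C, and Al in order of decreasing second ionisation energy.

Consider each +1 ion: Mg⁺ still has 1 valence electron; C⁺ still has 3 valence electrons; Al⁺ still has 2 valence electrons.
All are still removing valence electrons, so compare the +1 ions as you would atoms: IE_2 generally rises across a period (higher Z_eff) and falls down a group (larger shell), subject to the usual subshell exceptions.
Valence configurations: Mg⁺ [Ne]3s¹, C⁺ [He]2s²2p¹, Al⁺ [Ne]3s².
Approximate IE_2 values (kJ/mol): Mg 1451, C 2353, Al 1817.
So the second ionization energies run Mg < Al < C.

C, Al, Mg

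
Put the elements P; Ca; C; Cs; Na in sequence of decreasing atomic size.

Cs, Ca, Na, P, C

C is in period 2, group 14; Na is in period 3, group 1; P is in period 3, group 15; Ca is in period 4, group 2; Cs is in period 6, group 1.
Atomic radius shrinks across a period as nuclear charge pulls the same shell inward, and grows down a group as new shells are added.
These span different periods and groups, so the two trends combine.
P > C: period and group pull opposite ways; the down-group shift dominates (111 vs 75 pm).
Na > P: Na lies to the left of P in period 3, so the across-period effect alone puts Na larger.
Ca > Na: the two effects oppose for this pair; the down-group effect wins (171 vs 155 pm).
Cs > Ca: both effects reinforce here, so Cs is clearly the larger of the two.
Approximate values (pm): C 75, Na 155, P 111, Ca 171, Cs 232.
So from largest to smallest: Cs > Ca > Na > P > C.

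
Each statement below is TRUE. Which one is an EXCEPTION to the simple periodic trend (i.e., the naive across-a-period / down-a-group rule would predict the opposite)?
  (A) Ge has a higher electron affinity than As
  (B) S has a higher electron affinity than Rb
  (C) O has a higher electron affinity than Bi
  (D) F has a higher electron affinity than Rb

(A)

The general trend: electron affinity increases across a period and decreases down a group.
(A) Ge (period 4, group 14) vs As (period 4, group 15): the stated order contradicts the simple trend.
(B) S (period 3, group 16) vs Rb (period 5, group 1): the stated order agrees with the simple trend.
(C) O (period 2, group 16) vs Bi (period 6, group 15): the stated order agrees with the simple trend.
(D) F (period 2, group 17) vs Rb (period 5, group 1): the stated order agrees with the simple trend.
The exception is (A): adding an electron to As's half-filled 4p³ is unfavourable, so Ge (4p²) has the more exothermic EA.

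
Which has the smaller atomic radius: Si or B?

Atomic radius shrinks across a period as nuclear charge pulls the same shell inward, and grows down a group as new shells are added.
These sit on a diagonal, where the across-period and down-group effects partly cancel.
Si > B: period and group pull opposite ways; the down-group shift dominates (116 vs 85 pm).
Approximate values (pm): B 85, Si 116.
So B has the smaller atomic radius (B < Si).

B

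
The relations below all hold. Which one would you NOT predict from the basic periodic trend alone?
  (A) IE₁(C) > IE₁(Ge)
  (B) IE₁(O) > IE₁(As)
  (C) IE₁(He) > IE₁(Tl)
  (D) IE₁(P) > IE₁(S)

(D)

The general trend: first ionisation energy increases across a period and decreases down a group.
(A) C (period 2, group 14) vs Ge (period 4, group 14): the stated order agrees with the simple trend.
(B) O (period 2, group 16) vs As (period 4, group 15): the stated order agrees with the simple trend.
(C) He (period 1, group 18) vs Tl (period 6, group 13): the stated order agrees with the simple trend.
(D) P (period 3, group 15) vs S (period 3, group 16): the stated order contradicts the simple trend.
The exception is (D): S (3p⁴) ionizes more easily than half-filled P (3p³) because the paired 3p electron in S is pushed out by e⁻–e⁻ repulsion.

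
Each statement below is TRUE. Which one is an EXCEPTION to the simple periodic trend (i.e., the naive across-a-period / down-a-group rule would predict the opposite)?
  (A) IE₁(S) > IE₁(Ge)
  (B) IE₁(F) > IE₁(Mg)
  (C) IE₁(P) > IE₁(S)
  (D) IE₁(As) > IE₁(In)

The general trend: first ionisation energy increases across a period and decreases down a group.
(A) S (period 3, group 16) vs Ge (period 4, group 14): the stated order agrees with the simple trend.
(B) F (period 2, group 17) vs Mg (period 3, group 2): the stated order agrees with the simple trend.
(C) P (period 3, group 15) vs S (period 3, group 16): the stated order contradicts the simple trend.
(D) As (period 4, group 15) vs In (period 5, group 13): the stated order agrees with the simple trend.
The exception is (C): S (3p⁴) ionizes more easily than half-filled P (3p³) because the paired 3p electron in S is pushed out by e⁻–e⁻ repulsion.

(C)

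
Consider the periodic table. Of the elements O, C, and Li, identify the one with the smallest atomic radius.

O

Li is in period 2, group 1; C is in period 2, group 14; O is in period 2, group 16.
Radius decreases left→right (rising Z_eff, same n) and increases top→bottom (higher n).
All lie in period 2, so atomic radius increases right to left.
The smallest atomic radius among these belongs to O.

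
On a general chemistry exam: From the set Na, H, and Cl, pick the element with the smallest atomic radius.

Radius decreases left→right (rising Z_eff, same n) and increases top→bottom (higher n).
These span different periods and groups, so the two trends combine.
Cl > H: the two effects oppose for this pair; the down-group effect wins (99 vs 32 pm).
Na > Cl: Na lies to the left of Cl in period 3, so the across-period effect alone puts Na larger.
Approximate values (pm): H 32, Na 155, Cl 99.
The smallest atomic radius among these belongs to H.

H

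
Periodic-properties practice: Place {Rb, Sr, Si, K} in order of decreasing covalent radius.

Rb, K, Sr, Si

Radius decreases left→right (rising Z_eff, same n) and increases top→bottom (higher n).
Neither a single period nor a single group — weigh both effects.
Sr > Si: relative to Si, both the across-period and down-group shifts push Sr's atomic radius up.
K > Sr: period and group pull opposite ways; the across-period shift dominates (196 vs 185 pm).
Rb > K: Rb sits below K in group 1, so the down-group effect alone puts Rb larger.
Tabulated atomic radius (pm): Si 116, K 196, Rb 210, Sr 185.
So from largest to smallest: Rb > K > Sr > Si.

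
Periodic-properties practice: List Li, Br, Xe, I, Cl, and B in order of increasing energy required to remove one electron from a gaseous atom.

Li, B, I, Br, Xe, Cl

Li is in period 2, group 1; B is in period 2, group 13; Cl is in period 3, group 17; Br is in period 4, group 17; I is in period 5, group 17; Xe is in period 5, group 18.
First ionization energy rises across a period (greater Z_eff holds electrons more tightly) and falls down a group (valence electrons are farther from the nucleus).
These span different periods and groups, so the two trends combine.
B > Li: B lies to the right of Li in period 2, so the across-period effect alone puts B higher.
I > B: period and group pull opposite ways; the across-period shift dominates (1008 vs 801 kJ/mol).
Br > I: Br sits above I in group 17, so the down-group effect alone puts Br higher.
Xe > Br: period and group pull opposite ways; the across-period shift dominates (1170 vs 1140 kJ/mol).
Cl > Xe: period and group pull opposite ways; the down-group shift dominates (1251 vs 1170 kJ/mol).
For reference (kJ/mol): Li 520, B 801, Cl 1251, Br 1140, I 1008, Xe 1170.
So from lowest to highest: Li < B < I < Br < Xe < Cl.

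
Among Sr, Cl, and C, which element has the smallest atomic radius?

C is in period 2, group 14; Cl is in period 3, group 17; Sr is in period 5, group 2.
Atomic radius shrinks across a period as nuclear charge pulls the same shell inward, and grows down a group as new shells are added.
Neither a single period nor a single group — weigh both effects.
Cl > C: period and group pull opposite ways; the down-group shift dominates (99 vs 75 pm).
Sr > Cl: relative to Cl, both the across-period and down-group shifts push Sr's atomic radius up.
Approximate values (pm): C 75, Cl 99, Sr 185.
The smallest atomic radius among these belongs to C.

C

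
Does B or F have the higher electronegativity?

B is in period 2, group 13; F is in period 2, group 17.
Electronegativity increases across a period and decreases down a group, tracking effective nuclear charge and atomic size.
All lie in period 2, so electronegativity increases left to right.
So F has the higher electronegativity (F > B).

F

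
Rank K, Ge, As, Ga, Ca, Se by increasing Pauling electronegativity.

K is in period 4, group 1; Ca is in period 4, group 2; Ga is in period 4, group 13; Ge is in period 4, group 14; As is in period 4, group 15; Se is in period 4, group 16.
Atoms toward the upper right of the periodic table pull bonding electrons most strongly.
All lie in period 4, so electronegativity increases left to right.
So from lowest to highest: K < Ca < Ga < Ge < As < Se.

K < Ca < Ga < Ge < As < Se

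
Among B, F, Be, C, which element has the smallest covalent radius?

F

Across a period the added protons contract the valence shell; down a group each new principal shell makes the atom larger.
All lie in period 2, so atomic radius increases right to left.
The smallest covalent radius among these belongs to F.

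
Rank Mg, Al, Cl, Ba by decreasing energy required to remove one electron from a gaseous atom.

Mg is in period 3, group 2; Al is in period 3, group 13; Cl is in period 3, group 17; Ba is in period 6, group 2.
Across a period the outer electron is held more tightly (higher IE₁); down a group it sits in a higher shell, more shielded, and comes off more easily.
These span different periods and groups, so the two trends combine.
Al > Ba: both effects reinforce here, so Al is clearly the higher of the two.
Mg > Al: this pair runs against the simple trend — see the exception note.
Cl > Mg: both are in period 3; the period trend gives Cl the larger value.
Note the exception: Mg has a higher first ionization energy than Al, contrary to the simple trend — Al's single 3p electron is easier to remove than one from Mg's filled 3s².
Tabulated first ionization energy (kJ/mol): Mg 738, Al 578, Cl 1251, Ba 503.
So from highest to lowest: Cl > Mg > Al > Ba.

Cl > Mg > Al > Ba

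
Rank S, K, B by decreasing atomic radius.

K > S > B

B is in period 2, group 13; S is in period 3, group 16; K is in period 4, group 1.
Radius decreases left→right (rising Z_eff, same n) and increases top→bottom (higher n).
Neither a single period nor a single group — weigh both effects.
S > B: period and group pull opposite ways; the down-group shift dominates (103 vs 85 pm).
K > S: both effects reinforce here, so K is clearly the larger of the two.
Approximate values (pm): B 85, S 103, K 196.
So from largest to smallest: K > S > B.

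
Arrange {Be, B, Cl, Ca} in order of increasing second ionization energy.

Ca, Be, Cl, B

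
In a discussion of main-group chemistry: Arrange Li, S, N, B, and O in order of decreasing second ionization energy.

Li, O, N, B, S

Consider each +1 ion: Li⁺ is the bare [He] core; S⁺ still has 5 valence electrons; N⁺ still has 4 valence electrons; B⁺ still has 2 valence electrons; O⁺ still has 5 valence electrons.
Core electrons are held far more tightly than valence electrons, so Li tops the IE_2 order.
Valence configurations: S⁺ [Ne]3s²3p³, N⁺ [He]2s²2p², B⁺ [He]2s², O⁺ [He]2s²2p³.
Approximate IE_2 values (kJ/mol): Li 7298, S 2252, N 2856, B 2427, O 3388.
Overall IE_2 order: S < B < N < O < Li.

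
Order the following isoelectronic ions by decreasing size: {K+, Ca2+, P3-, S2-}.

All of these have 18 electrons, so size is governed by nuclear charge alone: the more protons, the stronger the pull on the same electron cloud, and the smaller the ion.
Nuclear charges: Ca2+ (Z=20), K+ (Z=19), S2- (Z=16), P3- (Z=15).
Largest to smallest: P3- > S2- > K+ > Ca2+.

P3- > S2- > K+ > Ca2+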